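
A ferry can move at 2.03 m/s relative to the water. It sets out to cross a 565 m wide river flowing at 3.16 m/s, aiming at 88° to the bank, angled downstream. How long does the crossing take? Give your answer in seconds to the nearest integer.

The component of the ferry's velocity perpendicular to the bank is 2.03 × sin 88° = 2.029 m/s.
Only the cross-stream component determines the crossing time; the current contributes nothing perpendicular to the bank.
Time = 565 / 2.029 = 278.495 s.

278 s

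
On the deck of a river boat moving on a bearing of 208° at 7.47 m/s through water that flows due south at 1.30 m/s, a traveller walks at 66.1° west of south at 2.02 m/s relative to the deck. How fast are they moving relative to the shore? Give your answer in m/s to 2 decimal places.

10.23 m/s

In east/north components (m/s): traveller relative to river boat = (-1.847, -0.818); river boat relative to water = (-3.507, -6.596); water relative to ground = (0.000, -1.300).
Sum = (-5.354, -8.714) m/s.
Speed = |(-5.354, -8.714)| = 10.227 m/s.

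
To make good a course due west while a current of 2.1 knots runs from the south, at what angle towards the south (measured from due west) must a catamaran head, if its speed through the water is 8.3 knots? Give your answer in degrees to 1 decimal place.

14.7°

The current pushes perpendicular to the desired track; the heading must have a component into the current equal to 2.1 knots: 8.3 sin θ = 2.1.
sin θ = 0.2530, so θ = 14.656°.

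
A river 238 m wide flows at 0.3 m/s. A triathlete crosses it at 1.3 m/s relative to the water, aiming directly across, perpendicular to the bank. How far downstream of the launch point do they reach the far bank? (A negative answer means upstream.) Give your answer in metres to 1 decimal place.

Perpendicular speed = 1.300 m/s; crossing time = 238 / 1.300 = 183.077 s.
Net downstream speed = 0.300 m/s.
Drift = 0.300 × 183.077 = 54.923 m (downstream).

54.9 m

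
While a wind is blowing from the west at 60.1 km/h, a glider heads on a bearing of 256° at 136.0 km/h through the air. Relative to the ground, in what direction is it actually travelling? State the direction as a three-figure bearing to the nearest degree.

Taking east as x and north as y: velocity relative to the air = (-131.960, -32.901) km/h; the air relative to ground = (60.100, 0.000) km/h.
Velocity relative to ground = (-131.960, -32.901) + (60.100, 0.000) = (-71.860, -32.901) km/h.
Bearing = atan2(-71.86, -32.90) = 245.40° clockwise from north.

245°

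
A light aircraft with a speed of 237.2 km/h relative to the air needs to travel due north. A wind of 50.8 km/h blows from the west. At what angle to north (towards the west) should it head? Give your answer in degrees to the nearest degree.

The wind pushes perpendicular to the desired track; the heading must have a component into the wind equal to 50.8 km/h: 237.2 sin θ = 50.8.
sin θ = 0.2142, so θ = 12.367°.

12°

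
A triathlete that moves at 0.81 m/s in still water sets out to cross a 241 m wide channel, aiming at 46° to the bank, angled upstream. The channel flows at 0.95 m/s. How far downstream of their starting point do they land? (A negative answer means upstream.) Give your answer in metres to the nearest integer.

160 m

Perpendicular speed = 0.583 m/s; crossing time = 241 / 0.583 = 413.617 s.
Net downstream speed = 0.387 m/s.
Drift = 0.387 × 413.617 = 160.205 m (downstream).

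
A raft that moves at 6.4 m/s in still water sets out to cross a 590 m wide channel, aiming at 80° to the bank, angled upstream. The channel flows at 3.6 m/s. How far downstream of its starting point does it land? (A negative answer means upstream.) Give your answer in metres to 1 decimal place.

Perpendicular speed = 6.303 m/s; crossing time = 590 / 6.303 = 93.610 s.
Net downstream speed = 2.489 m/s.
Drift = 2.489 × 93.610 = 232.962 m (downstream).

233.0 m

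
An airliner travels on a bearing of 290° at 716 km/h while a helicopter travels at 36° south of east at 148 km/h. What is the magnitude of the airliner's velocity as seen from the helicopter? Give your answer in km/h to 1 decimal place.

859.2 km/h

Taking east as x and north as y: airliner velocity = (-672.820, 244.886) km/h; helicopter velocity = (119.735, -86.992) km/h.
Velocity of airliner relative to helicopter = (-672.820, 244.886) − (119.735, -86.992) = (-792.554, 331.879) km/h.
Magnitude = |(-792.554, 331.879)| = 859.236 km/h.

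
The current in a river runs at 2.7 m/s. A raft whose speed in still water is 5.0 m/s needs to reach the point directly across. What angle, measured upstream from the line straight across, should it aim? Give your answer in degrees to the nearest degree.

33°

To cancel the current, the upstream component of the raft's velocity must equal the flow: 5.0 sin θ = 2.7.
sin θ = 2.7 / 5.0 = 0.5400.
θ = arcsin(0.5400) = 32.684°.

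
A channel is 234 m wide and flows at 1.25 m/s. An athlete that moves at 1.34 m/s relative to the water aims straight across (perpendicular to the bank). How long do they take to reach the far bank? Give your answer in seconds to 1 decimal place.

The component of the athlete's velocity perpendicular to the bank is 1.34 m/s.
Only the cross-stream component determines the crossing time; the current contributes nothing perpendicular to the bank.
Time = 234 / 1.340 = 174.627 s.

174.6 s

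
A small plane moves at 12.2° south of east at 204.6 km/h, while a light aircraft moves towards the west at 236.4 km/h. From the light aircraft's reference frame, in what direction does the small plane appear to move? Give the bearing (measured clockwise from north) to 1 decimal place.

Taking east as x and north as y: small plane velocity = (199.979, -43.237) km/h; light aircraft velocity = (-236.400, 0.000) km/h.
Velocity of small plane relative to light aircraft = (199.979, -43.237) − (-236.400, 0.000) = (436.379, -43.237) km/h.
Bearing = atan2(436.38, -43.24) = 95.66° clockwise from north.

095.7°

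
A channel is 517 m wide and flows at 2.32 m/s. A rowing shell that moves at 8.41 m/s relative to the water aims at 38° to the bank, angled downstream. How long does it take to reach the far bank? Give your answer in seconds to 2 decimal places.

The component of the rowing shell's velocity perpendicular to the bank is 8.41 × sin 38° = 5.178 m/s.
The flow acts along the bank and has no component across it.
Time = 517 / 5.178 = 99.851 s.

99.85 s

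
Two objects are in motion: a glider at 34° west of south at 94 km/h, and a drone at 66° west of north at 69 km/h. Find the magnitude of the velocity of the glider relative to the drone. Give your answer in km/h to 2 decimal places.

Taking east as x and north as y: glider velocity = (-52.564, -77.930) km/h; drone velocity = (-63.035, 28.065) km/h.
Velocity of glider relative to drone = (-52.564, -77.930) − (-63.035, 28.065) = (10.471, -105.994) km/h.
Magnitude = |(10.471, -105.994)| = 106.510 km/h.

106.51 km/h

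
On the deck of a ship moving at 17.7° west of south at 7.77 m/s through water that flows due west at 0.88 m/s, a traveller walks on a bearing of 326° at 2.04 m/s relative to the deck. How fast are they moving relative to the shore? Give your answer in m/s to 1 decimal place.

7.2 m/s

In east/north components (m/s): traveller relative to ship = (-1.141, 1.691); ship relative to water = (-2.362, -7.402); water relative to ground = (-0.880, 0.000).
Sum = (-4.383, -5.711) m/s.
Speed = |(-4.383, -5.711)| = 7.199 m/s.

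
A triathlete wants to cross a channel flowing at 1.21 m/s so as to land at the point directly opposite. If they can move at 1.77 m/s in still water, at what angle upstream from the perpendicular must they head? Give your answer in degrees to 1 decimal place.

To cancel the current, the upstream component of the triathlete's velocity must equal the flow: 1.77 sin θ = 1.21.
sin θ = 1.21 / 1.77 = 0.6836.
θ = arcsin(0.6836) = 43.127°.

43.1°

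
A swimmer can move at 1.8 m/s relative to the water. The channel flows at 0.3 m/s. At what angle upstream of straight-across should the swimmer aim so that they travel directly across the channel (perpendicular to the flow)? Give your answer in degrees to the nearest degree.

10°

To cancel the current, the upstream component of the swimmer's velocity must equal the flow: 1.8 sin θ = 0.3.
sin θ = 0.3 / 1.8 = 0.1667.
θ = arcsin(0.1667) = 9.594°.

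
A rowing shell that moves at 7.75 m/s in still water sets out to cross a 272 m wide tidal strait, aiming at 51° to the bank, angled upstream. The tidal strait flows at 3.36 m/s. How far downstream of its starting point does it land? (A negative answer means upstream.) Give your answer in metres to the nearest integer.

Perpendicular speed = 6.023 m/s; crossing time = 272 / 6.023 = 45.161 s.
Net downstream speed = -1.517 m/s.
Drift = -1.517 × 45.161 = -68.520 m (upstream).

-69 m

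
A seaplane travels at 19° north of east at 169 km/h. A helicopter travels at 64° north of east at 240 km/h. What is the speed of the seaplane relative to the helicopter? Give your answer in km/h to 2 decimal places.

169.71 km/h

Taking east as x and north as y: seaplane velocity = (159.793, 55.021) km/h; helicopter velocity = (105.209, 215.711) km/h.
Velocity of seaplane relative to helicopter = (159.793, 55.021) − (105.209, 215.711) = (54.584, -160.690) km/h.
Magnitude = |(54.584, -160.690)| = 169.707 km/h.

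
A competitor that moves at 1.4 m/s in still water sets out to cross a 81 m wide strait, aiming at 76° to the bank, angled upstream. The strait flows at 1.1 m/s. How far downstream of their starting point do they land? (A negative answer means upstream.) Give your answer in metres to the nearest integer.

Perpendicular speed = 1.358 m/s; crossing time = 81 / 1.358 = 59.628 s.
Net downstream speed = 0.761 m/s.
Drift = 0.761 × 59.628 = 45.396 m (downstream).

45 m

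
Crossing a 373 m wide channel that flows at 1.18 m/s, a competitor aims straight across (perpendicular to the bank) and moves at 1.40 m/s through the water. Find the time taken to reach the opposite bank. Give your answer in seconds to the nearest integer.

266 s

The component of the competitor's velocity perpendicular to the bank is 1.40 m/s.
The current is parallel to the bank, so it does not affect the crossing time.
Time = 373 / 1.400 = 266.429 s.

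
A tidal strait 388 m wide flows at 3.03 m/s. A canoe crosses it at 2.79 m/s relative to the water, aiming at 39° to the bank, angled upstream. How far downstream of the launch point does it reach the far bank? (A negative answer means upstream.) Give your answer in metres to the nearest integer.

Perpendicular speed = 1.756 m/s; crossing time = 388 / 1.756 = 220.981 s.
Net downstream speed = 0.862 m/s.
Drift = 0.862 × 220.981 = 190.434 m (downstream).

190 m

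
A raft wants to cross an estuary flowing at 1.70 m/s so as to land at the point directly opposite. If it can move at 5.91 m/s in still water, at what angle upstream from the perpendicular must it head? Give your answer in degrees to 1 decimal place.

16.7°

To cancel the current, the upstream component of the raft's velocity must equal the flow: 5.91 sin θ = 1.70.
sin θ = 1.70 / 5.91 = 0.2876.
θ = arcsin(0.2876) = 16.717°.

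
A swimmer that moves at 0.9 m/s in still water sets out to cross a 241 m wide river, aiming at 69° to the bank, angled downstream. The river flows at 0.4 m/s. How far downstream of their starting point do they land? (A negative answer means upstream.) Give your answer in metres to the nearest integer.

207 m

Perpendicular speed = 0.840 m/s; crossing time = 241 / 0.840 = 286.829 s.
Net downstream speed = 0.723 m/s.
Drift = 0.723 × 286.829 = 207.243 m (downstream).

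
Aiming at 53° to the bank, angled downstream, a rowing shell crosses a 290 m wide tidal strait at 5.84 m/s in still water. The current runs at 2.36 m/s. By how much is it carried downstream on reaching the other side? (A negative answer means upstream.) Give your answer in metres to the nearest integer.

365 m

Perpendicular speed = 4.664 m/s; crossing time = 290 / 4.664 = 62.178 s.
Net downstream speed = 5.875 m/s.
Drift = 5.875 × 62.178 = 365.271 m (downstream).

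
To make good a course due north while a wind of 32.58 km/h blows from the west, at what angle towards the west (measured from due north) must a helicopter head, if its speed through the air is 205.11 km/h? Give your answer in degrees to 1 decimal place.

9.1°

The wind pushes perpendicular to the desired track; the heading must have a component into the wind equal to 32.58 km/h: 205.11 sin θ = 32.58.
sin θ = 0.1588, so θ = 9.140°.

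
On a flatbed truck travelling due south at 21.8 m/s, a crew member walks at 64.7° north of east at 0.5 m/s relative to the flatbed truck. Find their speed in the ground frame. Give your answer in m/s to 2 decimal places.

21.35 m/s

Taking east as x and north as y: flatbed truck velocity = (0.000, -21.800) m/s; crew member velocity relative to flatbed truck = (0.214, 0.452) m/s.
Velocity relative to ground = (0.000, -21.800) + (0.214, 0.452) = (0.214, -21.348) m/s.
Speed = |(0.214, -21.348)| = 21.349 m/s.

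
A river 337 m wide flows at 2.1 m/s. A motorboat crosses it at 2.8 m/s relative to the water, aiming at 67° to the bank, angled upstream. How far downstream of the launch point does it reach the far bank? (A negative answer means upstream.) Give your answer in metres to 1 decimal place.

Perpendicular speed = 2.577 m/s; crossing time = 337 / 2.577 = 130.751 s.
Net downstream speed = 1.006 m/s.
Drift = 1.006 × 130.751 = 131.530 m (downstream).

131.5 m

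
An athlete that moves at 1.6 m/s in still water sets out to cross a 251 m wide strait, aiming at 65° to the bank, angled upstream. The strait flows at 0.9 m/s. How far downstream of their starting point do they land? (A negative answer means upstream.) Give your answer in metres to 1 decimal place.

38.7 m

Perpendicular speed = 1.450 m/s; crossing time = 251 / 1.450 = 173.092 s.
Net downstream speed = 0.224 m/s.
Drift = 0.224 × 173.092 = 38.740 m (downstream).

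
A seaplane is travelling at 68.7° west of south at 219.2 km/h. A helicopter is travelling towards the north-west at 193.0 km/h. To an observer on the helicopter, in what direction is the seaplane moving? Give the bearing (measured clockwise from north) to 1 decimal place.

Taking east as x and north as y: seaplane velocity = (-204.227, -79.625) km/h; helicopter velocity = (-136.472, 136.472) km/h.
Velocity of seaplane relative to helicopter = (-204.227, -79.625) − (-136.472, 136.472) = (-67.755, -216.096) km/h.
Bearing = atan2(-67.76, -216.10) = 197.41° clockwise from north.

197.4°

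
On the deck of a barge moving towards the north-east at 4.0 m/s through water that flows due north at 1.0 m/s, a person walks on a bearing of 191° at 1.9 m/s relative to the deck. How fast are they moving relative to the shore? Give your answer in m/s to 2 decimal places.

In east/north components (m/s): person relative to barge = (-0.363, -1.865); barge relative to water = (2.828, 2.828); water relative to ground = (0.000, 1.000).
Sum = (2.466, 1.963) m/s.
Speed = |(2.466, 1.963)| = 3.152 m/s.

3.15 m/s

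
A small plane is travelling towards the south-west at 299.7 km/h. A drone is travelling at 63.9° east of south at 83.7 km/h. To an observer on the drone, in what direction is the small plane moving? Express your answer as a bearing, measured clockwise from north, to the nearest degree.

239°

Taking east as x and north as y: small plane velocity = (-211.920, -211.920) km/h; drone velocity = (75.165, -36.823) km/h.
Velocity of small plane relative to drone = (-211.920, -211.920) − (75.165, -36.823) = (-287.085, -175.097) km/h.
Bearing = atan2(-287.08, -175.10) = 238.62° clockwise from north.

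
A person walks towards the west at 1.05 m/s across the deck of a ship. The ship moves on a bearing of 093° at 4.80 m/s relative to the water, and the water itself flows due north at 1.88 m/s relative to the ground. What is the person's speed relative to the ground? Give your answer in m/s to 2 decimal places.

4.08 m/s

In east/north components (m/s): person relative to ship = (-1.050, 0.000); ship relative to water = (4.793, -0.251); water relative to ground = (0.000, 1.880).
Sum = (3.743, 1.629) m/s.
Speed = |(3.743, 1.629)| = 4.082 m/s.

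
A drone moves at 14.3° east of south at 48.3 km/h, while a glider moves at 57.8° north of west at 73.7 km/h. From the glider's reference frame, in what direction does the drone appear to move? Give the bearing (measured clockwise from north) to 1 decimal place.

154.9°

Taking east as x and north as y: drone velocity = (11.930, -46.803) km/h; glider velocity = (-39.273, 62.364) km/h.
Velocity of drone relative to glider = (11.930, -46.803) − (-39.273, 62.364) = (51.203, -109.168) km/h.
Bearing = atan2(51.20, -109.17) = 154.87° clockwise from north.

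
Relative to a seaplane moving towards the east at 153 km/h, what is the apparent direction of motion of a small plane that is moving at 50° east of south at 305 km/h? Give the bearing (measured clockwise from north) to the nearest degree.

Taking east as x and north as y: small plane velocity = (233.644, -196.050) km/h; seaplane velocity = (153.000, 0.000) km/h.
Velocity of small plane relative to seaplane = (233.644, -196.050) − (153.000, 0.000) = (80.644, -196.050) km/h.
Bearing = atan2(80.64, -196.05) = 157.64° clockwise from north.

158°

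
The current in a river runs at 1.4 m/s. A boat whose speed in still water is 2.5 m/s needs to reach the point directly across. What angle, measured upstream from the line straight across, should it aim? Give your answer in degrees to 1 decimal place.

To cancel the current, the upstream component of the boat's velocity must equal the flow: 2.5 sin θ = 1.4.
sin θ = 1.4 / 2.5 = 0.5600.
θ = arcsin(0.5600) = 34.056°.

34.1°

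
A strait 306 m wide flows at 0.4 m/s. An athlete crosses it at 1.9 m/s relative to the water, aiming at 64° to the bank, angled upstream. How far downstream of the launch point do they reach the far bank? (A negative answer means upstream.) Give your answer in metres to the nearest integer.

Perpendicular speed = 1.708 m/s; crossing time = 306 / 1.708 = 179.187 s.
Net downstream speed = -0.433 m/s.
Drift = -0.433 × 179.187 = -77.571 m (upstream).

-78 m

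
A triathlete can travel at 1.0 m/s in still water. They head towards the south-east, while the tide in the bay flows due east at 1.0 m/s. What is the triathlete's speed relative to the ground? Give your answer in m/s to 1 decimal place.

1.8 m/s

Taking east as x and north as y: velocity relative to the water = (0.707, -0.707) m/s; the water relative to ground = (1.000, 0.000) m/s.
Velocity relative to ground = (0.707, -0.707) + (1.000, 0.000) = (1.707, -0.707) m/s.
Speed = |(1.707, -0.707)| = 1.848 m/s.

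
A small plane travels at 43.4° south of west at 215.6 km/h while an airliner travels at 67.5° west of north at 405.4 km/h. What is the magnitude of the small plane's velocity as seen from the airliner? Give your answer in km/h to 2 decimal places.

Taking east as x and north as y: small plane velocity = (-156.649, -148.136) km/h; airliner velocity = (-374.541, 155.140) km/h.
Velocity of small plane relative to airliner = (-156.649, -148.136) − (-374.541, 155.140) = (217.891, -303.276) km/h.
Magnitude = |(217.891, -303.276)| = 373.434 km/h.

373.43 km/h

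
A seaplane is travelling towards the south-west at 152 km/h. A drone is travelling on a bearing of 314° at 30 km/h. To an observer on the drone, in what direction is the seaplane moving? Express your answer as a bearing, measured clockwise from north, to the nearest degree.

214°

Taking east as x and north as y: seaplane velocity = (-107.480, -107.480) km/h; drone velocity = (-21.580, 20.840) km/h.
Velocity of seaplane relative to drone = (-107.480, -107.480) − (-21.580, 20.840) = (-85.900, -128.320) km/h.
Bearing = atan2(-85.90, -128.32) = 213.80° clockwise from north.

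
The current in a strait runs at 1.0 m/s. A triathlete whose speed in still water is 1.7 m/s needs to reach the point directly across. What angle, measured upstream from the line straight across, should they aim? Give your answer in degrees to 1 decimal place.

To cancel the current, the upstream component of the triathlete's velocity must equal the flow: 1.7 sin θ = 1.0.
sin θ = 1.0 / 1.7 = 0.5882.
θ = arcsin(0.5882) = 36.032°.

36.0°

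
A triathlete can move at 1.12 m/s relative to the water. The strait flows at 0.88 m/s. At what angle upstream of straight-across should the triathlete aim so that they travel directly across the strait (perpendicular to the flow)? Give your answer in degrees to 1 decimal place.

51.8°

To cancel the current, the upstream component of the triathlete's velocity must equal the flow: 1.12 sin θ = 0.88.
sin θ = 0.88 / 1.12 = 0.7857.
θ = arcsin(0.7857) = 51.787°.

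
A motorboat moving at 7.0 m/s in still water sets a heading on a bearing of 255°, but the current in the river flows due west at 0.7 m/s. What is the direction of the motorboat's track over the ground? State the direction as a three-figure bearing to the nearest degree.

256°

Taking east as x and north as y: velocity relative to the water = (-6.761, -1.812) m/s; the water relative to ground = (-0.700, 0.000) m/s.
Velocity relative to ground = (-6.761, -1.812) + (-0.700, 0.000) = (-7.461, -1.812) m/s.
Bearing = atan2(-7.46, -1.81) = 256.35° clockwise from north.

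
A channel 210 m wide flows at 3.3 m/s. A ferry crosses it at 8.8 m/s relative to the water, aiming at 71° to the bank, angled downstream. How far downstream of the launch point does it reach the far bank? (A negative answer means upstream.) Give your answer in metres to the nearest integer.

156 m

Perpendicular speed = 8.321 m/s; crossing time = 210 / 8.321 = 25.239 s.
Net downstream speed = 6.165 m/s.
Drift = 6.165 × 25.239 = 155.596 m (downstream).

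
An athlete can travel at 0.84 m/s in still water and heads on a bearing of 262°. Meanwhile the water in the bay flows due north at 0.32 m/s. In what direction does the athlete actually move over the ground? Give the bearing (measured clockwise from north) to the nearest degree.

284°

Taking east as x and north as y: velocity relative to the water = (-0.832, -0.117) m/s; the water relative to ground = (0.000, 0.320) m/s.
Velocity relative to ground = (-0.832, -0.117) + (0.000, 0.320) = (-0.832, 0.203) m/s.
Bearing = atan2(-0.83, 0.20) = 283.72° clockwise from north.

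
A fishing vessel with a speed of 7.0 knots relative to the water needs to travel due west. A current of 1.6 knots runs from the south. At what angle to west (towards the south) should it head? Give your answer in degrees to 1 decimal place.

13.2°

The current pushes perpendicular to the desired track; the heading must have a component into the current equal to 1.6 knots: 7.0 sin θ = 1.6.
sin θ = 0.2286, so θ = 13.213°.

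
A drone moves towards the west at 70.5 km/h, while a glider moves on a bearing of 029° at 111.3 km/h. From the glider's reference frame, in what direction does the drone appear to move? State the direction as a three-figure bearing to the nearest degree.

232°

Taking east as x and north as y: drone velocity = (-70.500, 0.000) km/h; glider velocity = (53.959, 97.345) km/h.
Velocity of drone relative to glider = (-70.500, 0.000) − (53.959, 97.345) = (-124.459, -97.345) km/h.
Bearing = atan2(-124.46, -97.35) = 231.97° clockwise from north.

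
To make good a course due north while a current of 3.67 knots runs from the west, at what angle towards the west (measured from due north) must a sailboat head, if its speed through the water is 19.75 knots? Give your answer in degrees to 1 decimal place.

10.7°

The current pushes perpendicular to the desired track; the heading must have a component into the current equal to 3.67 knots: 19.75 sin θ = 3.67.
sin θ = 0.1858, so θ = 10.709°.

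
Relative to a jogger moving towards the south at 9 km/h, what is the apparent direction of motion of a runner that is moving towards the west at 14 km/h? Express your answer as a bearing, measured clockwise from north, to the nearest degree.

Taking east as x and north as y: runner velocity = (-14.000, 0.000) km/h; jogger velocity = (0.000, -9.000) km/h.
Velocity of runner relative to jogger = (-14.000, 0.000) − (0.000, -9.000) = (-14.000, 9.000) km/h.
Bearing = atan2(-14.00, 9.00) = 302.74° clockwise from north.

303°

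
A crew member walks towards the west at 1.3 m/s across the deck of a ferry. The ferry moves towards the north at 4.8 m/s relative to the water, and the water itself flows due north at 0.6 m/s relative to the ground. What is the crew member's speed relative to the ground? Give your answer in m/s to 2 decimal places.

5.55 m/s

In east/north components (m/s): crew member relative to ferry = (-1.300, 0.000); ferry relative to water = (0.000, 4.800); water relative to ground = (0.000, 0.600).
Sum = (-1.300, 5.400) m/s.
Speed = |(-1.300, 5.400)| = 5.554 m/s.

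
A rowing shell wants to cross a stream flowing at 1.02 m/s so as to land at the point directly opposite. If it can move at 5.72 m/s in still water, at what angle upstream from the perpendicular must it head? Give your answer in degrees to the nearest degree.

10°

To cancel the current, the upstream component of the rowing shell's velocity must equal the flow: 5.72 sin θ = 1.02.
sin θ = 1.02 / 5.72 = 0.1783.
θ = arcsin(0.1783) = 10.272°.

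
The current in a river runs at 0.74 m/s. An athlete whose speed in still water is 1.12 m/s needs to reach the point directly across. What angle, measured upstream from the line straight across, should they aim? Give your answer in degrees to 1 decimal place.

41.4°

To cancel the current, the upstream component of the athlete's velocity must equal the flow: 1.12 sin θ = 0.74.
sin θ = 0.74 / 1.12 = 0.6607.
θ = arcsin(0.6607) = 41.354°.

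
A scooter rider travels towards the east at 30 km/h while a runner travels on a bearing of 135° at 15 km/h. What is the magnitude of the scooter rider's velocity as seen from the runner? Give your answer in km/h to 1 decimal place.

Taking east as x and north as y: scooter rider velocity = (30.000, 0.000) km/h; runner velocity = (10.607, -10.607) km/h.
Velocity of scooter rider relative to runner = (30.000, 0.000) − (10.607, -10.607) = (19.393, 10.607) km/h.
Magnitude = |(19.393, 10.607)| = 22.104 km/h.

22.1 km/h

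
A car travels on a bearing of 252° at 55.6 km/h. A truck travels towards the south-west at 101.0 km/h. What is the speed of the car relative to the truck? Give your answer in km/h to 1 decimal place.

57.3 km/h

Taking east as x and north as y: car velocity = (-52.879, -17.181) km/h; truck velocity = (-71.418, -71.418) km/h.
Velocity of car relative to truck = (-52.879, -17.181) − (-71.418, -71.418) = (18.539, 54.236) km/h.
Magnitude = |(18.539, 54.236)| = 57.317 km/h.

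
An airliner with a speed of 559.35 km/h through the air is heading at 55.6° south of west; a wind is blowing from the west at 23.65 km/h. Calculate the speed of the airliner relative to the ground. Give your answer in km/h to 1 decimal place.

546.3 km/h

Taking east as x and north as y: velocity relative to the air = (-316.014, -461.527) km/h; the air relative to ground = (23.650, 0.000) km/h.
Velocity relative to ground = (-316.014, -461.527) + (23.650, 0.000) = (-292.364, -461.527) km/h.
Speed = |(-292.364, -461.527)| = 546.337 km/h.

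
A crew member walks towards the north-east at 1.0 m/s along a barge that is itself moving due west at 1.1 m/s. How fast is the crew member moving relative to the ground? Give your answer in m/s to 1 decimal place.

0.8 m/s

Taking east as x and north as y: barge velocity = (-1.100, 0.000) m/s; crew member velocity relative to barge = (0.707, 0.707) m/s.
Velocity relative to ground = (-1.100, 0.000) + (0.707, 0.707) = (-0.393, 0.707) m/s.
Speed = |(-0.393, 0.707)| = 0.809 m/s.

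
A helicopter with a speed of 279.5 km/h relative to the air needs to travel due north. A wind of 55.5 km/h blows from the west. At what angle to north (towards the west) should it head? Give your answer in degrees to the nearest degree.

The wind pushes perpendicular to the desired track; the heading must have a component into the wind equal to 55.5 km/h: 279.5 sin θ = 55.5.
sin θ = 0.1986, so θ = 11.453°.

11°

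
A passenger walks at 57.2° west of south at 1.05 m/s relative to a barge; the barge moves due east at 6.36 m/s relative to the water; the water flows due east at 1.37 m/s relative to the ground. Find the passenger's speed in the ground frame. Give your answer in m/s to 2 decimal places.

6.87 m/s

In east/north components (m/s): passenger relative to barge = (-0.883, -0.569); barge relative to water = (6.360, 0.000); water relative to ground = (1.370, 0.000).
Sum = (6.847, -0.569) m/s.
Speed = |(6.847, -0.569)| = 6.871 m/s.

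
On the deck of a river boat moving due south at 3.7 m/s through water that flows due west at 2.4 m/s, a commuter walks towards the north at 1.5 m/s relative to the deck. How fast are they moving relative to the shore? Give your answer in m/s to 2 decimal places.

In east/north components (m/s): commuter relative to river boat = (0.000, 1.500); river boat relative to water = (0.000, -3.700); water relative to ground = (-2.400, 0.000).
Sum = (-2.400, -2.200) m/s.
Speed = |(-2.400, -2.200)| = 3.256 m/s.

3.26 m/s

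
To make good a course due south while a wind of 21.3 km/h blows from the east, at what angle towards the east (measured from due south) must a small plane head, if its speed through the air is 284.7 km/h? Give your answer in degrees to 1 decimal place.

The wind pushes perpendicular to the desired track; the heading must have a component into the wind equal to 21.3 km/h: 284.7 sin θ = 21.3.
sin θ = 0.0748, so θ = 4.291°.

4.3°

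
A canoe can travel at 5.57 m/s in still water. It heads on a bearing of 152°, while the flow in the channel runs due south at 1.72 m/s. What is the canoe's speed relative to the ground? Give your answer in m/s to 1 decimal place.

Taking east as x and north as y: velocity relative to the water = (2.615, -4.918) m/s; the water relative to ground = (0.000, -1.720) m/s.
Velocity relative to ground = (2.615, -4.918) + (0.000, -1.720) = (2.615, -6.638) m/s.
Speed = |(2.615, -6.638)| = 7.135 m/s.

7.1 m/s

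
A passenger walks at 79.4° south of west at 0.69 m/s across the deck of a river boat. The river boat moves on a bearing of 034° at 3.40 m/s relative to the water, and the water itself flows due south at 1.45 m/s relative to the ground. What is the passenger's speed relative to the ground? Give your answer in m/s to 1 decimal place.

In east/north components (m/s): passenger relative to river boat = (-0.127, -0.678); river boat relative to water = (1.901, 2.819); water relative to ground = (0.000, -1.450).
Sum = (1.774, 0.691) m/s.
Speed = |(1.774, 0.691)| = 1.904 m/s.

1.9 m/s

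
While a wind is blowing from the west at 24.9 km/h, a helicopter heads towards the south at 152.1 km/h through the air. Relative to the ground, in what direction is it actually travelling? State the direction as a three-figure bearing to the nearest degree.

171°

Taking east as x and north as y: velocity relative to the air = (0.000, -152.100) km/h; the air relative to ground = (24.900, 0.000) km/h.
Velocity relative to ground = (0.000, -152.100) + (24.900, 0.000) = (24.900, -152.100) km/h.
Bearing = atan2(24.90, -152.10) = 170.70° clockwise from north.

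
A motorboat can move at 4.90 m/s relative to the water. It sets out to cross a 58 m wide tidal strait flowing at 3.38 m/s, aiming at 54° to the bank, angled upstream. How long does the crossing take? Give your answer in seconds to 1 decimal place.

The component of the motorboat's velocity perpendicular to the bank is 4.90 × sin 54° = 3.964 m/s.
Only the cross-stream component determines the crossing time; the current contributes nothing perpendicular to the bank.
Time = 58 / 3.964 = 14.631 s.

14.6 s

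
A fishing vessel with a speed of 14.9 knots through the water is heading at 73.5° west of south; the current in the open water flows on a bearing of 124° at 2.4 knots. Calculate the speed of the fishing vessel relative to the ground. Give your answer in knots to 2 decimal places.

13.50 knots

Taking east as x and north as y: velocity relative to the water = (-14.286, -4.232) knots; the water relative to ground = (1.990, -1.342) knots.
Velocity relative to ground = (-14.286, -4.232) + (1.990, -1.342) = (-12.297, -5.574) knots.
Speed = |(-12.297, -5.574)| = 13.501 knots.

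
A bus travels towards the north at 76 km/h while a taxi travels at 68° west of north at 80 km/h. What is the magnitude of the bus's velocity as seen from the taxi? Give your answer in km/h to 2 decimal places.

87.30 km/h

Taking east as x and north as y: bus velocity = (0.000, 76.000) km/h; taxi velocity = (-74.175, 29.969) km/h.
Velocity of bus relative to taxi = (0.000, 76.000) − (-74.175, 29.969) = (74.175, 46.031) km/h.
Magnitude = |(74.175, 46.031)| = 87.297 km/h.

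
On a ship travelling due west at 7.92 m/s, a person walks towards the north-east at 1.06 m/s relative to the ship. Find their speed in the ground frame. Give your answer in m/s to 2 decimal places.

Taking east as x and north as y: ship velocity = (-7.920, 0.000) m/s; person velocity relative to ship = (0.750, 0.750) m/s.
Velocity relative to ground = (-7.920, 0.000) + (0.750, 0.750) = (-7.170, 0.750) m/s.
Speed = |(-7.170, 0.750)| = 7.210 m/s.

7.21 m/s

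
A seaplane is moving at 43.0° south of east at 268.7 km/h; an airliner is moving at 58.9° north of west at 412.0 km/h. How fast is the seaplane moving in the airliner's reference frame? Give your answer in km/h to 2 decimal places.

674.45 km/h

Taking east as x and north as y: seaplane velocity = (196.515, -183.253) km/h; airliner velocity = (-212.812, 352.782) km/h.
Velocity of seaplane relative to airliner = (196.515, -183.253) − (-212.812, 352.782) = (409.326, -536.035) km/h.
Magnitude = |(409.326, -536.035)| = 674.449 km/h.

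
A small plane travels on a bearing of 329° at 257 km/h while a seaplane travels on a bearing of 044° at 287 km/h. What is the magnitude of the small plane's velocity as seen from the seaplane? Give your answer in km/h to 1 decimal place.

332.0 km/h

Taking east as x and north as y: small plane velocity = (-132.365, 220.292) km/h; seaplane velocity = (199.367, 206.451) km/h.
Velocity of small plane relative to seaplane = (-132.365, 220.292) − (199.367, 206.451) = (-331.732, 13.841) km/h.
Magnitude = |(-331.732, 13.841)| = 332.020 km/h.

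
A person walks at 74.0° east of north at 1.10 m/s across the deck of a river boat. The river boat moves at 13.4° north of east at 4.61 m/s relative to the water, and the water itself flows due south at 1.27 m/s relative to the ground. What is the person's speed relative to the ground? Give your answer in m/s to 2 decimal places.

In east/north components (m/s): person relative to river boat = (1.057, 0.303); river boat relative to water = (4.484, 1.068); water relative to ground = (0.000, -1.270).
Sum = (5.542, 0.102) m/s.
Speed = |(5.542, 0.102)| = 5.543 m/s.

5.54 m/s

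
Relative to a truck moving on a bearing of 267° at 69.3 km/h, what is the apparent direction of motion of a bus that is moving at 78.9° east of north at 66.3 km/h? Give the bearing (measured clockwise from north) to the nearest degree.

083°

Taking east as x and north as y: bus velocity = (65.060, 12.764) km/h; truck velocity = (-69.205, -3.627) km/h.
Velocity of bus relative to truck = (65.060, 12.764) − (-69.205, -3.627) = (134.265, 16.391) km/h.
Bearing = atan2(134.26, 16.39) = 83.04° clockwise from north.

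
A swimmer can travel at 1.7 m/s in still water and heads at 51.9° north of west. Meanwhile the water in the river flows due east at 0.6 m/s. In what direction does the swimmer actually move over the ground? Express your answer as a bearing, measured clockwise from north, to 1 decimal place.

341.4°

Taking east as x and north as y: velocity relative to the water = (-1.049, 1.338) m/s; the water relative to ground = (0.600, 0.000) m/s.
Velocity relative to ground = (-1.049, 1.338) + (0.600, 0.000) = (-0.449, 1.338) m/s.
Bearing = atan2(-0.45, 1.34) = 341.45° clockwise from north.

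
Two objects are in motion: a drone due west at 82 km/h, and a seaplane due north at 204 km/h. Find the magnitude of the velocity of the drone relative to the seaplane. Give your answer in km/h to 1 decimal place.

219.9 km/h

Taking east as x and north as y: drone velocity = (-82.000, 0.000) km/h; seaplane velocity = (0.000, 204.000) km/h.
Velocity of drone relative to seaplane = (-82.000, 0.000) − (0.000, 204.000) = (-82.000, -204.000) km/h.
Magnitude = |(-82.000, -204.000)| = 219.864 km/h.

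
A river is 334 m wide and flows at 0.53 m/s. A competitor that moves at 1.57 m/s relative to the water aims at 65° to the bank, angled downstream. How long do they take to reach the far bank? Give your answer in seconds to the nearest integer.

235 s

The component of the competitor's velocity perpendicular to the bank is 1.57 × sin 65° = 1.423 m/s.
The flow acts along the bank and has no component across it.
Time = 334 / 1.423 = 234.731 s.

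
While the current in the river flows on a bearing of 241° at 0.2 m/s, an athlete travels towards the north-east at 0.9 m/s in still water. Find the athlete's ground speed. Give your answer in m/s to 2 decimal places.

Taking east as x and north as y: velocity relative to the water = (0.636, 0.636) m/s; the water relative to ground = (-0.175, -0.097) m/s.
Velocity relative to ground = (0.636, 0.636) + (-0.175, -0.097) = (0.461, 0.539) m/s.
Speed = |(0.461, 0.539)| = 0.710 m/s.

0.71 m/s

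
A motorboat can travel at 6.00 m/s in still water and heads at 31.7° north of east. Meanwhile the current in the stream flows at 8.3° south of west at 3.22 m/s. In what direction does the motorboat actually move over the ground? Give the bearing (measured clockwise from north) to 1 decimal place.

035.5°

Taking east as x and north as y: velocity relative to the water = (5.105, 3.153) m/s; the water relative to ground = (-3.186, -0.465) m/s.
Velocity relative to ground = (5.105, 3.153) + (-3.186, -0.465) = (1.919, 2.688) m/s.
Bearing = atan2(1.92, 2.69) = 35.52° clockwise from north.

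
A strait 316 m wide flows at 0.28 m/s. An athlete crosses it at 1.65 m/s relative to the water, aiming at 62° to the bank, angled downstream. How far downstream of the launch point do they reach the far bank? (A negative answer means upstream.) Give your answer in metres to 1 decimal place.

Perpendicular speed = 1.457 m/s; crossing time = 316 / 1.457 = 216.904 s.
Net downstream speed = 1.055 m/s.
Drift = 1.055 × 216.904 = 228.753 m (downstream).

228.8 m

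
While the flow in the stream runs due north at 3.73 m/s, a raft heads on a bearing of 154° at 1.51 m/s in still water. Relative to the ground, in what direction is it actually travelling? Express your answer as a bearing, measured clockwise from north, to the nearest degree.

016°

Taking east as x and north as y: velocity relative to the water = (0.662, -1.357) m/s; the water relative to ground = (0.000, 3.730) m/s.
Velocity relative to ground = (0.662, -1.357) + (0.000, 3.730) = (0.662, 2.373) m/s.
Bearing = atan2(0.66, 2.37) = 15.59° clockwise from north.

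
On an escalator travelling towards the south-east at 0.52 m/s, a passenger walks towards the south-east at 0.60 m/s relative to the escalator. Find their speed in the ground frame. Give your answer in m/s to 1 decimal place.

Taking east as x and north as y: escalator velocity = (0.368, -0.368) m/s; passenger velocity relative to escalator = (0.424, -0.424) m/s.
Velocity relative to ground = (0.368, -0.368) + (0.424, -0.424) = (0.792, -0.792) m/s.
Speed = |(0.792, -0.792)| = 1.120 m/s.

1.1 m/s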